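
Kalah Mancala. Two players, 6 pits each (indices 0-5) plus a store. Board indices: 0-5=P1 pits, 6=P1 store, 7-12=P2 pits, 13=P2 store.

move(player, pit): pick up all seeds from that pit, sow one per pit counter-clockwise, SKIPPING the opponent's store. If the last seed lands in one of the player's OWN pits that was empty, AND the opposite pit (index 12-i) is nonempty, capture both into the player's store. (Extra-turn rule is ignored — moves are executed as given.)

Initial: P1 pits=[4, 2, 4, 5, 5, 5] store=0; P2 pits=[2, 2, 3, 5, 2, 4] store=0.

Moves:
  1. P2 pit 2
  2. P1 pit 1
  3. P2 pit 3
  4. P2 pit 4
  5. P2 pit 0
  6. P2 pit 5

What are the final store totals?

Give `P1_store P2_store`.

Move 1: P2 pit2 -> P1=[4,2,4,5,5,5](0) P2=[2,2,0,6,3,5](0)
Move 2: P1 pit1 -> P1=[4,0,5,6,5,5](0) P2=[2,2,0,6,3,5](0)
Move 3: P2 pit3 -> P1=[5,1,6,6,5,5](0) P2=[2,2,0,0,4,6](1)
Move 4: P2 pit4 -> P1=[6,2,6,6,5,5](0) P2=[2,2,0,0,0,7](2)
Move 5: P2 pit0 -> P1=[6,2,6,0,5,5](0) P2=[0,3,0,0,0,7](9)
Move 6: P2 pit5 -> P1=[7,3,7,1,6,6](0) P2=[0,3,0,0,0,0](10)

Answer: 0 10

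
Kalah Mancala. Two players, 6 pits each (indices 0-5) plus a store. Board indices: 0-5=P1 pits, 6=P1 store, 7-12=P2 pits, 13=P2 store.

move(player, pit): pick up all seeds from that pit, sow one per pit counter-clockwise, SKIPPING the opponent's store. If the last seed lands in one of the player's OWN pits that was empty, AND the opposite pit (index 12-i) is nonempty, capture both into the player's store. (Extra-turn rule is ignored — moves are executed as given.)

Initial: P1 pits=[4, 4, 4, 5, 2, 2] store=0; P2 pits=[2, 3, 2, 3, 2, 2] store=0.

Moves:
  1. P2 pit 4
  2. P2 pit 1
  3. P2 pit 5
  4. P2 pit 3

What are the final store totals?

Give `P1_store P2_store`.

Answer: 0 8

Derivation:
Move 1: P2 pit4 -> P1=[4,4,4,5,2,2](0) P2=[2,3,2,3,0,3](1)
Move 2: P2 pit1 -> P1=[4,0,4,5,2,2](0) P2=[2,0,3,4,0,3](6)
Move 3: P2 pit5 -> P1=[5,1,4,5,2,2](0) P2=[2,0,3,4,0,0](7)
Move 4: P2 pit3 -> P1=[6,1,4,5,2,2](0) P2=[2,0,3,0,1,1](8)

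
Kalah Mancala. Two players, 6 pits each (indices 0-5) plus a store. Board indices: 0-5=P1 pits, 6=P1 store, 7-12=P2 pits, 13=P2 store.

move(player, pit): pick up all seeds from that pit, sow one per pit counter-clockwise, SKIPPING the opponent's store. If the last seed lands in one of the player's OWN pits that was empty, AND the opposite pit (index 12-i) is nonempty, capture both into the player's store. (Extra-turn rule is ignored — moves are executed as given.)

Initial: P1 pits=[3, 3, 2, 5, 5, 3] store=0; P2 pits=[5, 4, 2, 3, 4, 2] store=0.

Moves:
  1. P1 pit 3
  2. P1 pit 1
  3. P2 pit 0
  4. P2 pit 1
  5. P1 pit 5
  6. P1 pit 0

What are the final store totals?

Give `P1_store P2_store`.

Answer: 2 2

Derivation:
Move 1: P1 pit3 -> P1=[3,3,2,0,6,4](1) P2=[6,5,2,3,4,2](0)
Move 2: P1 pit1 -> P1=[3,0,3,1,7,4](1) P2=[6,5,2,3,4,2](0)
Move 3: P2 pit0 -> P1=[3,0,3,1,7,4](1) P2=[0,6,3,4,5,3](1)
Move 4: P2 pit1 -> P1=[4,0,3,1,7,4](1) P2=[0,0,4,5,6,4](2)
Move 5: P1 pit5 -> P1=[4,0,3,1,7,0](2) P2=[1,1,5,5,6,4](2)
Move 6: P1 pit0 -> P1=[0,1,4,2,8,0](2) P2=[1,1,5,5,6,4](2)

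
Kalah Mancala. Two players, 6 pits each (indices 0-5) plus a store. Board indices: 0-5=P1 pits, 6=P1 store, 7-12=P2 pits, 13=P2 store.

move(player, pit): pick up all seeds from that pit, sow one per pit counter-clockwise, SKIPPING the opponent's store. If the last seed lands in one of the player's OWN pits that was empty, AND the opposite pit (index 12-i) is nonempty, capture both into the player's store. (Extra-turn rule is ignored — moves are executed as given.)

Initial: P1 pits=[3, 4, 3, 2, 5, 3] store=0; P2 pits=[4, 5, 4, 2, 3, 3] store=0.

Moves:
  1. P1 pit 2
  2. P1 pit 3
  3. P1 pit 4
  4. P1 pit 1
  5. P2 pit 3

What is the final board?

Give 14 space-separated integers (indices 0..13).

Move 1: P1 pit2 -> P1=[3,4,0,3,6,4](0) P2=[4,5,4,2,3,3](0)
Move 2: P1 pit3 -> P1=[3,4,0,0,7,5](1) P2=[4,5,4,2,3,3](0)
Move 3: P1 pit4 -> P1=[3,4,0,0,0,6](2) P2=[5,6,5,3,4,3](0)
Move 4: P1 pit1 -> P1=[3,0,1,1,1,7](2) P2=[5,6,5,3,4,3](0)
Move 5: P2 pit3 -> P1=[3,0,1,1,1,7](2) P2=[5,6,5,0,5,4](1)

Answer: 3 0 1 1 1 7 2 5 6 5 0 5 4 1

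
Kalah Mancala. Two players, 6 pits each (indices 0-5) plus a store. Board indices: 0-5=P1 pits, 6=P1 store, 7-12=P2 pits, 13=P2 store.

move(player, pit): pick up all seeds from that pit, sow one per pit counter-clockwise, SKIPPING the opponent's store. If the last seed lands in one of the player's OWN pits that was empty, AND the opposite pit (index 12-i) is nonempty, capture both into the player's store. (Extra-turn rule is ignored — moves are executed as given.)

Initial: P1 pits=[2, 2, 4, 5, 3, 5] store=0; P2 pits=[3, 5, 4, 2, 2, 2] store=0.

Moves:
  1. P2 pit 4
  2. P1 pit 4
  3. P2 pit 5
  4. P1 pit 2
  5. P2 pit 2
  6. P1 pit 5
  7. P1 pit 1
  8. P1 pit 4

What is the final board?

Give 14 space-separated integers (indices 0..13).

Move 1: P2 pit4 -> P1=[2,2,4,5,3,5](0) P2=[3,5,4,2,0,3](1)
Move 2: P1 pit4 -> P1=[2,2,4,5,0,6](1) P2=[4,5,4,2,0,3](1)
Move 3: P2 pit5 -> P1=[3,3,4,5,0,6](1) P2=[4,5,4,2,0,0](2)
Move 4: P1 pit2 -> P1=[3,3,0,6,1,7](2) P2=[4,5,4,2,0,0](2)
Move 5: P2 pit2 -> P1=[3,3,0,6,1,7](2) P2=[4,5,0,3,1,1](3)
Move 6: P1 pit5 -> P1=[3,3,0,6,1,0](3) P2=[5,6,1,4,2,2](3)
Move 7: P1 pit1 -> P1=[3,0,1,7,2,0](3) P2=[5,6,1,4,2,2](3)
Move 8: P1 pit4 -> P1=[3,0,1,7,0,1](4) P2=[5,6,1,4,2,2](3)

Answer: 3 0 1 7 0 1 4 5 6 1 4 2 2 3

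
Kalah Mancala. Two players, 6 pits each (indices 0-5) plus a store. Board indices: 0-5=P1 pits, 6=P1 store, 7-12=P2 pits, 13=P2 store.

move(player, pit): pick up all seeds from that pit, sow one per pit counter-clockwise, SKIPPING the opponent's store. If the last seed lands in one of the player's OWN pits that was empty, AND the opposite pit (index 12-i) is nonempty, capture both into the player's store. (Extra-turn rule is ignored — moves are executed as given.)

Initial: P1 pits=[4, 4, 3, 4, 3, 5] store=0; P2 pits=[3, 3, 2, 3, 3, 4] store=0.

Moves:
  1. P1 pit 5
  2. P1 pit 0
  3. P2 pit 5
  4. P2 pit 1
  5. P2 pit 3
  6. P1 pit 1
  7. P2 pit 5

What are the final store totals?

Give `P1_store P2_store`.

Move 1: P1 pit5 -> P1=[4,4,3,4,3,0](1) P2=[4,4,3,4,3,4](0)
Move 2: P1 pit0 -> P1=[0,5,4,5,4,0](1) P2=[4,4,3,4,3,4](0)
Move 3: P2 pit5 -> P1=[1,6,5,5,4,0](1) P2=[4,4,3,4,3,0](1)
Move 4: P2 pit1 -> P1=[0,6,5,5,4,0](1) P2=[4,0,4,5,4,0](3)
Move 5: P2 pit3 -> P1=[1,7,5,5,4,0](1) P2=[4,0,4,0,5,1](4)
Move 6: P1 pit1 -> P1=[1,0,6,6,5,1](2) P2=[5,1,4,0,5,1](4)
Move 7: P2 pit5 -> P1=[1,0,6,6,5,1](2) P2=[5,1,4,0,5,0](5)

Answer: 2 5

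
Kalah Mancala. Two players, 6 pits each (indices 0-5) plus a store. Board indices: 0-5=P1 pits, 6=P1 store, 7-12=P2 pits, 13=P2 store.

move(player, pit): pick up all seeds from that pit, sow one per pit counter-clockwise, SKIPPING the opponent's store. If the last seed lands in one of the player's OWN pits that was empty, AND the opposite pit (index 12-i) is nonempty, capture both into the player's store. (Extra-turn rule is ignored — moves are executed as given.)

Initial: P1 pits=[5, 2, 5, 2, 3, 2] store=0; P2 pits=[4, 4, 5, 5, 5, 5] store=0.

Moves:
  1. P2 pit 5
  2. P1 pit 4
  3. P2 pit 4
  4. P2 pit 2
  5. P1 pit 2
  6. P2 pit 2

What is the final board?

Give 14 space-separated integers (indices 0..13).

Answer: 8 4 0 4 1 4 2 6 5 0 7 1 2 3

Derivation:
Move 1: P2 pit5 -> P1=[6,3,6,3,3,2](0) P2=[4,4,5,5,5,0](1)
Move 2: P1 pit4 -> P1=[6,3,6,3,0,3](1) P2=[5,4,5,5,5,0](1)
Move 3: P2 pit4 -> P1=[7,4,7,3,0,3](1) P2=[5,4,5,5,0,1](2)
Move 4: P2 pit2 -> P1=[8,4,7,3,0,3](1) P2=[5,4,0,6,1,2](3)
Move 5: P1 pit2 -> P1=[8,4,0,4,1,4](2) P2=[6,5,1,6,1,2](3)
Move 6: P2 pit2 -> P1=[8,4,0,4,1,4](2) P2=[6,5,0,7,1,2](3)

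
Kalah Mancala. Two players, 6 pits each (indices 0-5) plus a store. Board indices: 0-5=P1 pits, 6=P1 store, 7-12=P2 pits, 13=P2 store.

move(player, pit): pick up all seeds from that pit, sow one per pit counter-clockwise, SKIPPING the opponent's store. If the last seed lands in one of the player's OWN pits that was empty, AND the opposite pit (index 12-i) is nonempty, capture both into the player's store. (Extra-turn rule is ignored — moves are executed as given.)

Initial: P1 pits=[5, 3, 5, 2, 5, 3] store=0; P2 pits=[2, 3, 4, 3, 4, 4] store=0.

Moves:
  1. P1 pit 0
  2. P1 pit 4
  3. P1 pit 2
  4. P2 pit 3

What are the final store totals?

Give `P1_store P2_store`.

Move 1: P1 pit0 -> P1=[0,4,6,3,6,4](0) P2=[2,3,4,3,4,4](0)
Move 2: P1 pit4 -> P1=[0,4,6,3,0,5](1) P2=[3,4,5,4,4,4](0)
Move 3: P1 pit2 -> P1=[0,4,0,4,1,6](2) P2=[4,5,5,4,4,4](0)
Move 4: P2 pit3 -> P1=[1,4,0,4,1,6](2) P2=[4,5,5,0,5,5](1)

Answer: 2 1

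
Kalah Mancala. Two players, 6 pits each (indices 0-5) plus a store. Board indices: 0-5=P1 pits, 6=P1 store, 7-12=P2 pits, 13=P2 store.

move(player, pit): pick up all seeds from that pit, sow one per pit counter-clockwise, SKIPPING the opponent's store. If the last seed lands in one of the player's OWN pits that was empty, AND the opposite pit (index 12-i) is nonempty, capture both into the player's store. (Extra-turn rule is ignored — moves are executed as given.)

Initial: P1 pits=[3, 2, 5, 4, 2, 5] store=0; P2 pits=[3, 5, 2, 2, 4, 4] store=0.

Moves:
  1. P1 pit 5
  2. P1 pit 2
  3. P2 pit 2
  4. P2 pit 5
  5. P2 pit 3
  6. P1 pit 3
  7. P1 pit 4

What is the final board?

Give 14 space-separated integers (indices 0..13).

Answer: 5 3 1 0 0 3 4 7 8 1 0 6 1 2

Derivation:
Move 1: P1 pit5 -> P1=[3,2,5,4,2,0](1) P2=[4,6,3,3,4,4](0)
Move 2: P1 pit2 -> P1=[3,2,0,5,3,1](2) P2=[5,6,3,3,4,4](0)
Move 3: P2 pit2 -> P1=[3,2,0,5,3,1](2) P2=[5,6,0,4,5,5](0)
Move 4: P2 pit5 -> P1=[4,3,1,6,3,1](2) P2=[5,6,0,4,5,0](1)
Move 5: P2 pit3 -> P1=[5,3,1,6,3,1](2) P2=[5,6,0,0,6,1](2)
Move 6: P1 pit3 -> P1=[5,3,1,0,4,2](3) P2=[6,7,1,0,6,1](2)
Move 7: P1 pit4 -> P1=[5,3,1,0,0,3](4) P2=[7,8,1,0,6,1](2)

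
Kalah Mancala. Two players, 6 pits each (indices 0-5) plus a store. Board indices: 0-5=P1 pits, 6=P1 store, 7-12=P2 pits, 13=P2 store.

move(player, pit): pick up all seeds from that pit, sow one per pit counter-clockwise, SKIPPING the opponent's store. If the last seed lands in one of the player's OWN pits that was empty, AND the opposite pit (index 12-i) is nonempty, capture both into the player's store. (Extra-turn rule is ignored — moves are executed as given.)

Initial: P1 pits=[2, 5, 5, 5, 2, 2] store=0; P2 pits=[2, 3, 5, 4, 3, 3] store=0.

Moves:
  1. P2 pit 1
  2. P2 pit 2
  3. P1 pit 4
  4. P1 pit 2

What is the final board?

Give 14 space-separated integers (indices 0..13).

Answer: 3 6 0 6 1 4 2 3 0 0 6 5 4 1

Derivation:
Move 1: P2 pit1 -> P1=[2,5,5,5,2,2](0) P2=[2,0,6,5,4,3](0)
Move 2: P2 pit2 -> P1=[3,6,5,5,2,2](0) P2=[2,0,0,6,5,4](1)
Move 3: P1 pit4 -> P1=[3,6,5,5,0,3](1) P2=[2,0,0,6,5,4](1)
Move 4: P1 pit2 -> P1=[3,6,0,6,1,4](2) P2=[3,0,0,6,5,4](1)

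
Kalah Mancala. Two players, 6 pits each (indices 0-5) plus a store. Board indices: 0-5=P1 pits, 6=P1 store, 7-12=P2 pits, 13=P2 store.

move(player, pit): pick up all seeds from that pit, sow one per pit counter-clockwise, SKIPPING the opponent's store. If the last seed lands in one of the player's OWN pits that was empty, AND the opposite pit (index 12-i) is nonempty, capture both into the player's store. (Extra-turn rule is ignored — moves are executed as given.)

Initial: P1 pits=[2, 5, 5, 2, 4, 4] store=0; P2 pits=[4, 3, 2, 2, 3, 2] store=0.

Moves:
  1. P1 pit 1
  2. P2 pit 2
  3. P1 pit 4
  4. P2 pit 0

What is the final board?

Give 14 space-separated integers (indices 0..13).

Answer: 2 0 6 3 0 6 2 0 5 2 4 5 3 0

Derivation:
Move 1: P1 pit1 -> P1=[2,0,6,3,5,5](1) P2=[4,3,2,2,3,2](0)
Move 2: P2 pit2 -> P1=[2,0,6,3,5,5](1) P2=[4,3,0,3,4,2](0)
Move 3: P1 pit4 -> P1=[2,0,6,3,0,6](2) P2=[5,4,1,3,4,2](0)
Move 4: P2 pit0 -> P1=[2,0,6,3,0,6](2) P2=[0,5,2,4,5,3](0)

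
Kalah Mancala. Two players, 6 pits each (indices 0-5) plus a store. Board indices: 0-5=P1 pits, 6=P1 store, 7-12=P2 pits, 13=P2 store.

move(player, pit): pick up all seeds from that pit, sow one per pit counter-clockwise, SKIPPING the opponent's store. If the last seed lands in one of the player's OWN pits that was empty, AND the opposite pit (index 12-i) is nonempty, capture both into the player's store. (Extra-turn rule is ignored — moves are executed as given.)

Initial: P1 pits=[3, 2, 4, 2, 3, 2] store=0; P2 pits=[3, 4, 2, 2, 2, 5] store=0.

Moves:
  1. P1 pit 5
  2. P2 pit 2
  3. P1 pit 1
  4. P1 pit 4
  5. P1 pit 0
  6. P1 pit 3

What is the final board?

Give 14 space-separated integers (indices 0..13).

Move 1: P1 pit5 -> P1=[3,2,4,2,3,0](1) P2=[4,4,2,2,2,5](0)
Move 2: P2 pit2 -> P1=[3,2,4,2,3,0](1) P2=[4,4,0,3,3,5](0)
Move 3: P1 pit1 -> P1=[3,0,5,3,3,0](1) P2=[4,4,0,3,3,5](0)
Move 4: P1 pit4 -> P1=[3,0,5,3,0,1](2) P2=[5,4,0,3,3,5](0)
Move 5: P1 pit0 -> P1=[0,1,6,4,0,1](2) P2=[5,4,0,3,3,5](0)
Move 6: P1 pit3 -> P1=[0,1,6,0,1,2](3) P2=[6,4,0,3,3,5](0)

Answer: 0 1 6 0 1 2 3 6 4 0 3 3 5 0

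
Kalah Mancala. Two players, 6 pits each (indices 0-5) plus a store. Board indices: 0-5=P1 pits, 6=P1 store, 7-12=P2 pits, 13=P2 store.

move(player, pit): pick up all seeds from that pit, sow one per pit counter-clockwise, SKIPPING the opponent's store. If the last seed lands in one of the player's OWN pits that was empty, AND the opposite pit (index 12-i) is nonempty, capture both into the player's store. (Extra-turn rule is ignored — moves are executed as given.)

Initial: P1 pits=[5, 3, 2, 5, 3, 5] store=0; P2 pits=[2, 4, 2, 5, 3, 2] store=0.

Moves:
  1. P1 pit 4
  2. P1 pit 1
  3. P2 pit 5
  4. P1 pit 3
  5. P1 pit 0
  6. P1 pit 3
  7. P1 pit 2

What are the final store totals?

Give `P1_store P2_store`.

Answer: 9 1

Derivation:
Move 1: P1 pit4 -> P1=[5,3,2,5,0,6](1) P2=[3,4,2,5,3,2](0)
Move 2: P1 pit1 -> P1=[5,0,3,6,0,6](6) P2=[3,0,2,5,3,2](0)
Move 3: P2 pit5 -> P1=[6,0,3,6,0,6](6) P2=[3,0,2,5,3,0](1)
Move 4: P1 pit3 -> P1=[6,0,3,0,1,7](7) P2=[4,1,3,5,3,0](1)
Move 5: P1 pit0 -> P1=[0,1,4,1,2,8](8) P2=[4,1,3,5,3,0](1)
Move 6: P1 pit3 -> P1=[0,1,4,0,3,8](8) P2=[4,1,3,5,3,0](1)
Move 7: P1 pit2 -> P1=[0,1,0,1,4,9](9) P2=[4,1,3,5,3,0](1)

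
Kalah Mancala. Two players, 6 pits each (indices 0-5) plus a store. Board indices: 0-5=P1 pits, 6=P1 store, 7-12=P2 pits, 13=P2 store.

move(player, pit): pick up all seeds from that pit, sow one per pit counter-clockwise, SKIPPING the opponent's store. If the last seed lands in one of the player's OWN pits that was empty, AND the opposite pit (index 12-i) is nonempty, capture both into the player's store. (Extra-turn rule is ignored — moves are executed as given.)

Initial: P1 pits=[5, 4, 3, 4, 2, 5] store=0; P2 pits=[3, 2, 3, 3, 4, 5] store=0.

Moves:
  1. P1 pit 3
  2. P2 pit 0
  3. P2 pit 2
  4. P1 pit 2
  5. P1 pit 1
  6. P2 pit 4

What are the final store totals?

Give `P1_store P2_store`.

Answer: 1 2

Derivation:
Move 1: P1 pit3 -> P1=[5,4,3,0,3,6](1) P2=[4,2,3,3,4,5](0)
Move 2: P2 pit0 -> P1=[5,4,3,0,3,6](1) P2=[0,3,4,4,5,5](0)
Move 3: P2 pit2 -> P1=[5,4,3,0,3,6](1) P2=[0,3,0,5,6,6](1)
Move 4: P1 pit2 -> P1=[5,4,0,1,4,7](1) P2=[0,3,0,5,6,6](1)
Move 5: P1 pit1 -> P1=[5,0,1,2,5,8](1) P2=[0,3,0,5,6,6](1)
Move 6: P2 pit4 -> P1=[6,1,2,3,5,8](1) P2=[0,3,0,5,0,7](2)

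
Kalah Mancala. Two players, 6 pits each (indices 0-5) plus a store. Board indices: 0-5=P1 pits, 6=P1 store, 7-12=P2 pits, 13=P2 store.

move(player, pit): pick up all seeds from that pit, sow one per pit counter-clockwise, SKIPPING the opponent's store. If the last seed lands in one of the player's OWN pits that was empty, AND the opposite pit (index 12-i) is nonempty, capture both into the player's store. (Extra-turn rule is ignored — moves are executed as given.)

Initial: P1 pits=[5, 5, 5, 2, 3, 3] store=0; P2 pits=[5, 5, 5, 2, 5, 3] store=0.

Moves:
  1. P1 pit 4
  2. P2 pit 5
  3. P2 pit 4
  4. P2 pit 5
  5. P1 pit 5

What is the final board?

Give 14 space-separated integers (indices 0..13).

Answer: 7 7 6 2 0 0 2 7 6 6 2 0 0 3

Derivation:
Move 1: P1 pit4 -> P1=[5,5,5,2,0,4](1) P2=[6,5,5,2,5,3](0)
Move 2: P2 pit5 -> P1=[6,6,5,2,0,4](1) P2=[6,5,5,2,5,0](1)
Move 3: P2 pit4 -> P1=[7,7,6,2,0,4](1) P2=[6,5,5,2,0,1](2)
Move 4: P2 pit5 -> P1=[7,7,6,2,0,4](1) P2=[6,5,5,2,0,0](3)
Move 5: P1 pit5 -> P1=[7,7,6,2,0,0](2) P2=[7,6,6,2,0,0](3)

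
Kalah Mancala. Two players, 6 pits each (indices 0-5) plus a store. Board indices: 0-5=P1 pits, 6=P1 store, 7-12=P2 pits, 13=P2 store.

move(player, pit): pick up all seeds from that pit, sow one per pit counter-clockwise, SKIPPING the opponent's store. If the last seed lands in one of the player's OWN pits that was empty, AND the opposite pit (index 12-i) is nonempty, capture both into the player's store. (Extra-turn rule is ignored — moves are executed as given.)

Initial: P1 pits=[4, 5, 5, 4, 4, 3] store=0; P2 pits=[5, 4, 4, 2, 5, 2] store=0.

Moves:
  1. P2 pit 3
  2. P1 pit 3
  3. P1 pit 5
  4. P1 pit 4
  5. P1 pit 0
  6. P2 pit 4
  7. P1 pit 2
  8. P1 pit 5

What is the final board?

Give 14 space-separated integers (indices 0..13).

Move 1: P2 pit3 -> P1=[4,5,5,4,4,3](0) P2=[5,4,4,0,6,3](0)
Move 2: P1 pit3 -> P1=[4,5,5,0,5,4](1) P2=[6,4,4,0,6,3](0)
Move 3: P1 pit5 -> P1=[4,5,5,0,5,0](2) P2=[7,5,5,0,6,3](0)
Move 4: P1 pit4 -> P1=[4,5,5,0,0,1](3) P2=[8,6,6,0,6,3](0)
Move 5: P1 pit0 -> P1=[0,6,6,1,0,1](10) P2=[8,0,6,0,6,3](0)
Move 6: P2 pit4 -> P1=[1,7,7,2,0,1](10) P2=[8,0,6,0,0,4](1)
Move 7: P1 pit2 -> P1=[1,7,0,3,1,2](11) P2=[9,1,7,0,0,4](1)
Move 8: P1 pit5 -> P1=[1,7,0,3,1,0](12) P2=[10,1,7,0,0,4](1)

Answer: 1 7 0 3 1 0 12 10 1 7 0 0 4 1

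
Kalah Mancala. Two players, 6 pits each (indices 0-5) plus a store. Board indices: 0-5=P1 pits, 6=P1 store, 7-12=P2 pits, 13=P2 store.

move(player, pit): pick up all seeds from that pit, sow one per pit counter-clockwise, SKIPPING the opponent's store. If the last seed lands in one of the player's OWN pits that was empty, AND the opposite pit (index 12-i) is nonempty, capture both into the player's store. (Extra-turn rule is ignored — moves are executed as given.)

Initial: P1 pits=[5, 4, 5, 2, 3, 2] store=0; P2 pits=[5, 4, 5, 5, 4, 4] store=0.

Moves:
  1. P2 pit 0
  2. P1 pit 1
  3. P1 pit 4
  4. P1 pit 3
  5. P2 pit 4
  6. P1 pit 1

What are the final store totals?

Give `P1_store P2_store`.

Answer: 2 1

Derivation:
Move 1: P2 pit0 -> P1=[5,4,5,2,3,2](0) P2=[0,5,6,6,5,5](0)
Move 2: P1 pit1 -> P1=[5,0,6,3,4,3](0) P2=[0,5,6,6,5,5](0)
Move 3: P1 pit4 -> P1=[5,0,6,3,0,4](1) P2=[1,6,6,6,5,5](0)
Move 4: P1 pit3 -> P1=[5,0,6,0,1,5](2) P2=[1,6,6,6,5,5](0)
Move 5: P2 pit4 -> P1=[6,1,7,0,1,5](2) P2=[1,6,6,6,0,6](1)
Move 6: P1 pit1 -> P1=[6,0,8,0,1,5](2) P2=[1,6,6,6,0,6](1)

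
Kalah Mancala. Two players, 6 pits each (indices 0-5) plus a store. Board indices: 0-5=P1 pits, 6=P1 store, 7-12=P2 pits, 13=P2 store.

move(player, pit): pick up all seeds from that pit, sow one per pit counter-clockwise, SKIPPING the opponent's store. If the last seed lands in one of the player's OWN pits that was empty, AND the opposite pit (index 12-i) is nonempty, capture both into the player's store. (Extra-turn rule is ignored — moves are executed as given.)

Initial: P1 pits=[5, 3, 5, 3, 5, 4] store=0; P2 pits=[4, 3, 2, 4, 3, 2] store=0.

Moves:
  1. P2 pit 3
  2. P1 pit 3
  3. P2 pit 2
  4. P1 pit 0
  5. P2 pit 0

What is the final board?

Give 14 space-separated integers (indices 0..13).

Move 1: P2 pit3 -> P1=[6,3,5,3,5,4](0) P2=[4,3,2,0,4,3](1)
Move 2: P1 pit3 -> P1=[6,3,5,0,6,5](1) P2=[4,3,2,0,4,3](1)
Move 3: P2 pit2 -> P1=[6,3,5,0,6,5](1) P2=[4,3,0,1,5,3](1)
Move 4: P1 pit0 -> P1=[0,4,6,1,7,6](2) P2=[4,3,0,1,5,3](1)
Move 5: P2 pit0 -> P1=[0,4,6,1,7,6](2) P2=[0,4,1,2,6,3](1)

Answer: 0 4 6 1 7 6 2 0 4 1 2 6 3 1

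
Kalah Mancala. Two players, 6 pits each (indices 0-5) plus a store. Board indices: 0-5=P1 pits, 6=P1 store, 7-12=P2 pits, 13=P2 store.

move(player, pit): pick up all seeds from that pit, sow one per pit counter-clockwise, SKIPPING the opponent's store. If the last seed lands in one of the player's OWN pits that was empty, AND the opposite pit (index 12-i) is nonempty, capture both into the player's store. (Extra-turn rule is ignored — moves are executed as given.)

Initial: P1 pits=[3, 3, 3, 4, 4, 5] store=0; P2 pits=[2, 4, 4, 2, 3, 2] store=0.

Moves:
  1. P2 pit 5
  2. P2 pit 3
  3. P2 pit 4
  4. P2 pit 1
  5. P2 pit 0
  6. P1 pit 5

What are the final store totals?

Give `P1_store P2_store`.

Move 1: P2 pit5 -> P1=[4,3,3,4,4,5](0) P2=[2,4,4,2,3,0](1)
Move 2: P2 pit3 -> P1=[0,3,3,4,4,5](0) P2=[2,4,4,0,4,0](6)
Move 3: P2 pit4 -> P1=[1,4,3,4,4,5](0) P2=[2,4,4,0,0,1](7)
Move 4: P2 pit1 -> P1=[1,4,3,4,4,5](0) P2=[2,0,5,1,1,2](7)
Move 5: P2 pit0 -> P1=[1,4,3,4,4,5](0) P2=[0,1,6,1,1,2](7)
Move 6: P1 pit5 -> P1=[1,4,3,4,4,0](1) P2=[1,2,7,2,1,2](7)

Answer: 1 7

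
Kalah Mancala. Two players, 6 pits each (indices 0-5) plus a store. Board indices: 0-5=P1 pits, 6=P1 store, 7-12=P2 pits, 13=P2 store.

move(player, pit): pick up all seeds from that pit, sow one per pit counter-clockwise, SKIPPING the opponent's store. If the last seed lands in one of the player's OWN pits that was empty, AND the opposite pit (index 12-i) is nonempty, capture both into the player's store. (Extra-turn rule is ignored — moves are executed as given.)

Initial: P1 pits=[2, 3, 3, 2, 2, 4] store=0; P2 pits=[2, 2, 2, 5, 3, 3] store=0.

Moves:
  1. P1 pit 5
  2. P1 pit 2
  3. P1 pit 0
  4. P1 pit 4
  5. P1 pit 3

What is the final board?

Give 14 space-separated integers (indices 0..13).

Move 1: P1 pit5 -> P1=[2,3,3,2,2,0](1) P2=[3,3,3,5,3,3](0)
Move 2: P1 pit2 -> P1=[2,3,0,3,3,0](5) P2=[0,3,3,5,3,3](0)
Move 3: P1 pit0 -> P1=[0,4,0,3,3,0](11) P2=[0,3,3,0,3,3](0)
Move 4: P1 pit4 -> P1=[0,4,0,3,0,1](12) P2=[1,3,3,0,3,3](0)
Move 5: P1 pit3 -> P1=[0,4,0,0,1,2](13) P2=[1,3,3,0,3,3](0)

Answer: 0 4 0 0 1 2 13 1 3 3 0 3 3 0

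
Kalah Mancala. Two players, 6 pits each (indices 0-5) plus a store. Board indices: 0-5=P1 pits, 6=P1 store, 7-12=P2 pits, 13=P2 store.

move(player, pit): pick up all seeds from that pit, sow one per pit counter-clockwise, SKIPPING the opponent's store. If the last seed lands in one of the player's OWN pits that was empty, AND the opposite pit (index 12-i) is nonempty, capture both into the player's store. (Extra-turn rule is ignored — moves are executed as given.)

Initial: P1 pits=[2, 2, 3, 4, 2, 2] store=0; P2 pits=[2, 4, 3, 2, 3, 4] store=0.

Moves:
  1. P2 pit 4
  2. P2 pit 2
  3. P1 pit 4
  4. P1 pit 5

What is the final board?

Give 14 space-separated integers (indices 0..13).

Answer: 3 2 3 4 0 0 2 3 5 0 3 1 6 1

Derivation:
Move 1: P2 pit4 -> P1=[3,2,3,4,2,2](0) P2=[2,4,3,2,0,5](1)
Move 2: P2 pit2 -> P1=[3,2,3,4,2,2](0) P2=[2,4,0,3,1,6](1)
Move 3: P1 pit4 -> P1=[3,2,3,4,0,3](1) P2=[2,4,0,3,1,6](1)
Move 4: P1 pit5 -> P1=[3,2,3,4,0,0](2) P2=[3,5,0,3,1,6](1)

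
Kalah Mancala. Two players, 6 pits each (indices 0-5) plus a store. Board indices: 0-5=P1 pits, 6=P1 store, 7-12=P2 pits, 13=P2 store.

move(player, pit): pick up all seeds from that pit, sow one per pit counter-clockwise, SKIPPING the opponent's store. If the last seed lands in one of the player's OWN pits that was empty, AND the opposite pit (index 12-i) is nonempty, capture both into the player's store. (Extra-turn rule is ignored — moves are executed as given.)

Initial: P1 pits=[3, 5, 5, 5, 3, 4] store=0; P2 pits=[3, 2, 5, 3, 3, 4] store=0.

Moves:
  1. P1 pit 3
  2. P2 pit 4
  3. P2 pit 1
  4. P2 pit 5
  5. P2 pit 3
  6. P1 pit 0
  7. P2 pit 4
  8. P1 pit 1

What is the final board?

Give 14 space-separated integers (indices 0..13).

Move 1: P1 pit3 -> P1=[3,5,5,0,4,5](1) P2=[4,3,5,3,3,4](0)
Move 2: P2 pit4 -> P1=[4,5,5,0,4,5](1) P2=[4,3,5,3,0,5](1)
Move 3: P2 pit1 -> P1=[4,0,5,0,4,5](1) P2=[4,0,6,4,0,5](7)
Move 4: P2 pit5 -> P1=[5,1,6,1,4,5](1) P2=[4,0,6,4,0,0](8)
Move 5: P2 pit3 -> P1=[6,1,6,1,4,5](1) P2=[4,0,6,0,1,1](9)
Move 6: P1 pit0 -> P1=[0,2,7,2,5,6](2) P2=[4,0,6,0,1,1](9)
Move 7: P2 pit4 -> P1=[0,2,7,2,5,6](2) P2=[4,0,6,0,0,2](9)
Move 8: P1 pit1 -> P1=[0,0,8,3,5,6](2) P2=[4,0,6,0,0,2](9)

Answer: 0 0 8 3 5 6 2 4 0 6 0 0 2 9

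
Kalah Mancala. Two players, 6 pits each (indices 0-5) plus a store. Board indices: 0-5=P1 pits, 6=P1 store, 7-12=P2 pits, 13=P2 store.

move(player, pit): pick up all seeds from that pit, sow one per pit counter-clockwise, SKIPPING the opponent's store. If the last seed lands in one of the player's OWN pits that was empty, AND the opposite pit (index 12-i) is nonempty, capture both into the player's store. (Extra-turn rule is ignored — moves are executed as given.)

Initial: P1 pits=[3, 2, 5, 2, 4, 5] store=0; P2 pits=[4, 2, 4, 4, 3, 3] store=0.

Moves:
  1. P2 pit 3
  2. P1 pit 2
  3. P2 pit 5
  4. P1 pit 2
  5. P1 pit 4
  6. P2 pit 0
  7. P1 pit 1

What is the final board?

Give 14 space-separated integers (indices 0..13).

Move 1: P2 pit3 -> P1=[4,2,5,2,4,5](0) P2=[4,2,4,0,4,4](1)
Move 2: P1 pit2 -> P1=[4,2,0,3,5,6](1) P2=[5,2,4,0,4,4](1)
Move 3: P2 pit5 -> P1=[5,3,1,3,5,6](1) P2=[5,2,4,0,4,0](2)
Move 4: P1 pit2 -> P1=[5,3,0,4,5,6](1) P2=[5,2,4,0,4,0](2)
Move 5: P1 pit4 -> P1=[5,3,0,4,0,7](2) P2=[6,3,5,0,4,0](2)
Move 6: P2 pit0 -> P1=[5,3,0,4,0,7](2) P2=[0,4,6,1,5,1](3)
Move 7: P1 pit1 -> P1=[5,0,1,5,0,7](7) P2=[0,0,6,1,5,1](3)

Answer: 5 0 1 5 0 7 7 0 0 6 1 5 1 3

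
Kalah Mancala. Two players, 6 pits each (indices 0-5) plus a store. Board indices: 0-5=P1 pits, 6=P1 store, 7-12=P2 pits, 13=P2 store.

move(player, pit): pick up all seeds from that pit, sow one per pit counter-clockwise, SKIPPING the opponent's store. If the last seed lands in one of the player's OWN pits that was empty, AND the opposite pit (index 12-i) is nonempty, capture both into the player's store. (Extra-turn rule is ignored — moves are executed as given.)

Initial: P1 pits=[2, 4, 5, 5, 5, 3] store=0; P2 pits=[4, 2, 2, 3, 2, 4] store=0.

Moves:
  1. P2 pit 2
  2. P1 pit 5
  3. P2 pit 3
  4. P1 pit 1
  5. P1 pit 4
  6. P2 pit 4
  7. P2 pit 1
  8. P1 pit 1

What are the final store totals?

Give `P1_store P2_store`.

Move 1: P2 pit2 -> P1=[2,4,5,5,5,3](0) P2=[4,2,0,4,3,4](0)
Move 2: P1 pit5 -> P1=[2,4,5,5,5,0](1) P2=[5,3,0,4,3,4](0)
Move 3: P2 pit3 -> P1=[3,4,5,5,5,0](1) P2=[5,3,0,0,4,5](1)
Move 4: P1 pit1 -> P1=[3,0,6,6,6,0](7) P2=[0,3,0,0,4,5](1)
Move 5: P1 pit4 -> P1=[3,0,6,6,0,1](8) P2=[1,4,1,1,4,5](1)
Move 6: P2 pit4 -> P1=[4,1,6,6,0,1](8) P2=[1,4,1,1,0,6](2)
Move 7: P2 pit1 -> P1=[4,1,6,6,0,1](8) P2=[1,0,2,2,1,7](2)
Move 8: P1 pit1 -> P1=[4,0,7,6,0,1](8) P2=[1,0,2,2,1,7](2)

Answer: 8 2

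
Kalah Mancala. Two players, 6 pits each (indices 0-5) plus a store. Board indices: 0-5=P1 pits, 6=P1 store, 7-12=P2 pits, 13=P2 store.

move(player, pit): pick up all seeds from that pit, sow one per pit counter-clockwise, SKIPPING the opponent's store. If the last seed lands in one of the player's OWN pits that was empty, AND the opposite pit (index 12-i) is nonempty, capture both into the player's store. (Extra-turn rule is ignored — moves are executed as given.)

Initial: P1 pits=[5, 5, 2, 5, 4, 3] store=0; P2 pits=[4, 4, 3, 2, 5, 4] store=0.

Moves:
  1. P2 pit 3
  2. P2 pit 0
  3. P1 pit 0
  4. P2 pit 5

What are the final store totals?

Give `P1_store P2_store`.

Move 1: P2 pit3 -> P1=[5,5,2,5,4,3](0) P2=[4,4,3,0,6,5](0)
Move 2: P2 pit0 -> P1=[5,5,2,5,4,3](0) P2=[0,5,4,1,7,5](0)
Move 3: P1 pit0 -> P1=[0,6,3,6,5,4](0) P2=[0,5,4,1,7,5](0)
Move 4: P2 pit5 -> P1=[1,7,4,7,5,4](0) P2=[0,5,4,1,7,0](1)

Answer: 0 1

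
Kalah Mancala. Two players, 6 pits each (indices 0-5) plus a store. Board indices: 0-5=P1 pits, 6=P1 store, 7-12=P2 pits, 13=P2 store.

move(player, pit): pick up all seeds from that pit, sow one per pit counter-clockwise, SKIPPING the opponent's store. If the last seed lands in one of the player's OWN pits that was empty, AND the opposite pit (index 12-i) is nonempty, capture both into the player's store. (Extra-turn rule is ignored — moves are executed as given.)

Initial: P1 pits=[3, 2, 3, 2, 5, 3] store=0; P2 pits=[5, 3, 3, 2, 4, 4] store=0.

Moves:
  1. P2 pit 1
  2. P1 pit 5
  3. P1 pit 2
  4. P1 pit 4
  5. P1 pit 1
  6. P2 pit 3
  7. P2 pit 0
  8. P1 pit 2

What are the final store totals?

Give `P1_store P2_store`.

Move 1: P2 pit1 -> P1=[3,2,3,2,5,3](0) P2=[5,0,4,3,5,4](0)
Move 2: P1 pit5 -> P1=[3,2,3,2,5,0](1) P2=[6,1,4,3,5,4](0)
Move 3: P1 pit2 -> P1=[3,2,0,3,6,0](8) P2=[0,1,4,3,5,4](0)
Move 4: P1 pit4 -> P1=[3,2,0,3,0,1](9) P2=[1,2,5,4,5,4](0)
Move 5: P1 pit1 -> P1=[3,0,1,4,0,1](9) P2=[1,2,5,4,5,4](0)
Move 6: P2 pit3 -> P1=[4,0,1,4,0,1](9) P2=[1,2,5,0,6,5](1)
Move 7: P2 pit0 -> P1=[4,0,1,4,0,1](9) P2=[0,3,5,0,6,5](1)
Move 8: P1 pit2 -> P1=[4,0,0,5,0,1](9) P2=[0,3,5,0,6,5](1)

Answer: 9 1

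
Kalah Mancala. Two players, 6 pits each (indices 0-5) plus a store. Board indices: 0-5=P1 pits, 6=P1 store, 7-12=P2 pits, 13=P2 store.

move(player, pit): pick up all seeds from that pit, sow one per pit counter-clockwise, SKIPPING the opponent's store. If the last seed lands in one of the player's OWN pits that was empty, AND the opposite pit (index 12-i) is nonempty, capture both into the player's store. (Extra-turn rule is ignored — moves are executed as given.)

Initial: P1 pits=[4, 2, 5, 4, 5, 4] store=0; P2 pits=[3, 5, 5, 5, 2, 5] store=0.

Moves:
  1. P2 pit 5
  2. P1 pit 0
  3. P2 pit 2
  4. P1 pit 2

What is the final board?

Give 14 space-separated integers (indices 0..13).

Move 1: P2 pit5 -> P1=[5,3,6,5,5,4](0) P2=[3,5,5,5,2,0](1)
Move 2: P1 pit0 -> P1=[0,4,7,6,6,5](0) P2=[3,5,5,5,2,0](1)
Move 3: P2 pit2 -> P1=[1,4,7,6,6,5](0) P2=[3,5,0,6,3,1](2)
Move 4: P1 pit2 -> P1=[1,4,0,7,7,6](1) P2=[4,6,1,6,3,1](2)

Answer: 1 4 0 7 7 6 1 4 6 1 6 3 1 2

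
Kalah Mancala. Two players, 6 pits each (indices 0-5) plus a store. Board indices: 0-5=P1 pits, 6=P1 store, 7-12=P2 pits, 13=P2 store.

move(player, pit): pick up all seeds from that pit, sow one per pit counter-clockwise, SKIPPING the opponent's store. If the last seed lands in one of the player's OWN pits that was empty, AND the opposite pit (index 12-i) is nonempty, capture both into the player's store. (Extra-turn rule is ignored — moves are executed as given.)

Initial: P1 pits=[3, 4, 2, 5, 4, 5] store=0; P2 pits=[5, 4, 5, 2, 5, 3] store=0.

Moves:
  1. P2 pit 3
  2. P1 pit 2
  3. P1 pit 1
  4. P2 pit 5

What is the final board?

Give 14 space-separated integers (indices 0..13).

Move 1: P2 pit3 -> P1=[3,4,2,5,4,5](0) P2=[5,4,5,0,6,4](0)
Move 2: P1 pit2 -> P1=[3,4,0,6,5,5](0) P2=[5,4,5,0,6,4](0)
Move 3: P1 pit1 -> P1=[3,0,1,7,6,6](0) P2=[5,4,5,0,6,4](0)
Move 4: P2 pit5 -> P1=[4,1,2,7,6,6](0) P2=[5,4,5,0,6,0](1)

Answer: 4 1 2 7 6 6 0 5 4 5 0 6 0 1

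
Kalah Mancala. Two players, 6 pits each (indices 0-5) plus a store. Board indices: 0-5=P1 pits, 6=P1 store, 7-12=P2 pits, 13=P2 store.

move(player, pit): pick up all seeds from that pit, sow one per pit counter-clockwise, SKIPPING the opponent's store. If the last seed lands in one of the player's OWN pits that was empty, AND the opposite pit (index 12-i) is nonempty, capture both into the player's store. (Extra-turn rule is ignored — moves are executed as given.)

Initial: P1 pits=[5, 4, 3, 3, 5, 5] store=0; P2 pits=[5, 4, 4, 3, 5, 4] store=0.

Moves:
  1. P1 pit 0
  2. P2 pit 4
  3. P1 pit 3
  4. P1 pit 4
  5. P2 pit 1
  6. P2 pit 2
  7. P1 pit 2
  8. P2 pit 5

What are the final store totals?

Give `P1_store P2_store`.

Move 1: P1 pit0 -> P1=[0,5,4,4,6,6](0) P2=[5,4,4,3,5,4](0)
Move 2: P2 pit4 -> P1=[1,6,5,4,6,6](0) P2=[5,4,4,3,0,5](1)
Move 3: P1 pit3 -> P1=[1,6,5,0,7,7](1) P2=[6,4,4,3,0,5](1)
Move 4: P1 pit4 -> P1=[1,6,5,0,0,8](2) P2=[7,5,5,4,1,5](1)
Move 5: P2 pit1 -> P1=[1,6,5,0,0,8](2) P2=[7,0,6,5,2,6](2)
Move 6: P2 pit2 -> P1=[2,7,5,0,0,8](2) P2=[7,0,0,6,3,7](3)
Move 7: P1 pit2 -> P1=[2,7,0,1,1,9](3) P2=[8,0,0,6,3,7](3)
Move 8: P2 pit5 -> P1=[3,8,1,2,2,10](3) P2=[8,0,0,6,3,0](4)

Answer: 3 4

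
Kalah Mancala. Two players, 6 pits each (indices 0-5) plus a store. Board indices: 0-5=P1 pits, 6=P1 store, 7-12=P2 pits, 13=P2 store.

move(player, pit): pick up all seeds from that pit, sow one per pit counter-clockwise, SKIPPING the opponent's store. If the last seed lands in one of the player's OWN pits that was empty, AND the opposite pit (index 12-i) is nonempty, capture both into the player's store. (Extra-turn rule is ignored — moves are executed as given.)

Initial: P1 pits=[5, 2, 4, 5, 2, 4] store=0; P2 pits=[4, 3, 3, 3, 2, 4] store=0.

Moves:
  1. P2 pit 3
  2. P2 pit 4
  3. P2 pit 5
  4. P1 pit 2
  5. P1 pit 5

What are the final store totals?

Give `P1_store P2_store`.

Move 1: P2 pit3 -> P1=[5,2,4,5,2,4](0) P2=[4,3,3,0,3,5](1)
Move 2: P2 pit4 -> P1=[6,2,4,5,2,4](0) P2=[4,3,3,0,0,6](2)
Move 3: P2 pit5 -> P1=[7,3,5,6,3,4](0) P2=[4,3,3,0,0,0](3)
Move 4: P1 pit2 -> P1=[7,3,0,7,4,5](1) P2=[5,3,3,0,0,0](3)
Move 5: P1 pit5 -> P1=[7,3,0,7,4,0](2) P2=[6,4,4,1,0,0](3)

Answer: 2 3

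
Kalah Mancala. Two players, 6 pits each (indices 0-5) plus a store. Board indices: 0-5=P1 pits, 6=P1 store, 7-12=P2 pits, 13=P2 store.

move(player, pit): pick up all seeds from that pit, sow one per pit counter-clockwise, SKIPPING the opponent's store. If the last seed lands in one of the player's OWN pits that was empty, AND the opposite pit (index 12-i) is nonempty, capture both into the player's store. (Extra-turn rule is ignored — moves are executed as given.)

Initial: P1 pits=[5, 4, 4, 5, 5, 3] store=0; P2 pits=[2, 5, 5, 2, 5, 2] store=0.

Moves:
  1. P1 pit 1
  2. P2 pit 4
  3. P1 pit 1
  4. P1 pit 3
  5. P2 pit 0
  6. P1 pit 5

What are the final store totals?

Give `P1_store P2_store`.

Answer: 2 1

Derivation:
Move 1: P1 pit1 -> P1=[5,0,5,6,6,4](0) P2=[2,5,5,2,5,2](0)
Move 2: P2 pit4 -> P1=[6,1,6,6,6,4](0) P2=[2,5,5,2,0,3](1)
Move 3: P1 pit1 -> P1=[6,0,7,6,6,4](0) P2=[2,5,5,2,0,3](1)
Move 4: P1 pit3 -> P1=[6,0,7,0,7,5](1) P2=[3,6,6,2,0,3](1)
Move 5: P2 pit0 -> P1=[6,0,7,0,7,5](1) P2=[0,7,7,3,0,3](1)
Move 6: P1 pit5 -> P1=[6,0,7,0,7,0](2) P2=[1,8,8,4,0,3](1)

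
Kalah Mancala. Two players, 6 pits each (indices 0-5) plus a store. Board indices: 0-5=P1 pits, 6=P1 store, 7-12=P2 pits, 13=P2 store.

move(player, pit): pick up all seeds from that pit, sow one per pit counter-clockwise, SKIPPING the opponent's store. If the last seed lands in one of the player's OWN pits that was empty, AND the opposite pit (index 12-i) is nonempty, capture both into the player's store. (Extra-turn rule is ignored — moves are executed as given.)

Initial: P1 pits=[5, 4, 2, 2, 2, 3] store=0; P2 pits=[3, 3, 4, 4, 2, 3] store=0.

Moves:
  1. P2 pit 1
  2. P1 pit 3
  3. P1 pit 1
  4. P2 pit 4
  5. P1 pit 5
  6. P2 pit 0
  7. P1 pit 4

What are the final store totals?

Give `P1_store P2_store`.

Answer: 2 1

Derivation:
Move 1: P2 pit1 -> P1=[5,4,2,2,2,3](0) P2=[3,0,5,5,3,3](0)
Move 2: P1 pit3 -> P1=[5,4,2,0,3,4](0) P2=[3,0,5,5,3,3](0)
Move 3: P1 pit1 -> P1=[5,0,3,1,4,5](0) P2=[3,0,5,5,3,3](0)
Move 4: P2 pit4 -> P1=[6,0,3,1,4,5](0) P2=[3,0,5,5,0,4](1)
Move 5: P1 pit5 -> P1=[6,0,3,1,4,0](1) P2=[4,1,6,6,0,4](1)
Move 6: P2 pit0 -> P1=[6,0,3,1,4,0](1) P2=[0,2,7,7,1,4](1)
Move 7: P1 pit4 -> P1=[6,0,3,1,0,1](2) P2=[1,3,7,7,1,4](1)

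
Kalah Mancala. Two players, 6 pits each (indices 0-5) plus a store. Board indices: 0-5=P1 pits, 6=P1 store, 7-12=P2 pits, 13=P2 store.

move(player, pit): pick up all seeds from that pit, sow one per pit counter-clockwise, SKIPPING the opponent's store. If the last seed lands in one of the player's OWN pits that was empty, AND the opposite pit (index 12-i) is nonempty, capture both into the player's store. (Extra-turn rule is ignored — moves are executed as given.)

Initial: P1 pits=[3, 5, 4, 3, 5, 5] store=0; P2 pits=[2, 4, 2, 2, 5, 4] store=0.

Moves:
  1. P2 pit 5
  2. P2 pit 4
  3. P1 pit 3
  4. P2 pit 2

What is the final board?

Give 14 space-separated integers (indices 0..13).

Answer: 5 0 6 0 6 6 1 2 4 0 3 0 1 10

Derivation:
Move 1: P2 pit5 -> P1=[4,6,5,3,5,5](0) P2=[2,4,2,2,5,0](1)
Move 2: P2 pit4 -> P1=[5,7,6,3,5,5](0) P2=[2,4,2,2,0,1](2)
Move 3: P1 pit3 -> P1=[5,7,6,0,6,6](1) P2=[2,4,2,2,0,1](2)
Move 4: P2 pit2 -> P1=[5,0,6,0,6,6](1) P2=[2,4,0,3,0,1](10)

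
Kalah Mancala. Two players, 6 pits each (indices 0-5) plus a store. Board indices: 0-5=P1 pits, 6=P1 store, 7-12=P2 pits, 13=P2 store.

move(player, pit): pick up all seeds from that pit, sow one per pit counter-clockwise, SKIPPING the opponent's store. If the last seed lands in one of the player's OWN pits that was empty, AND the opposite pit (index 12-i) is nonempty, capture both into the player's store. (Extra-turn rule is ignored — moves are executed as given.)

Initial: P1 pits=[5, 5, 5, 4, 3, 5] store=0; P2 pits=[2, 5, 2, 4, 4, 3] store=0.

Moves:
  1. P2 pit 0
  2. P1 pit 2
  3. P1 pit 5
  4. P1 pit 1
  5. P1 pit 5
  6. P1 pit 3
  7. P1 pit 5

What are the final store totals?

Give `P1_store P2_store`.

Answer: 6 0

Derivation:
Move 1: P2 pit0 -> P1=[5,5,5,4,3,5](0) P2=[0,6,3,4,4,3](0)
Move 2: P1 pit2 -> P1=[5,5,0,5,4,6](1) P2=[1,6,3,4,4,3](0)
Move 3: P1 pit5 -> P1=[5,5,0,5,4,0](2) P2=[2,7,4,5,5,3](0)
Move 4: P1 pit1 -> P1=[5,0,1,6,5,1](3) P2=[2,7,4,5,5,3](0)
Move 5: P1 pit5 -> P1=[5,0,1,6,5,0](4) P2=[2,7,4,5,5,3](0)
Move 6: P1 pit3 -> P1=[5,0,1,0,6,1](5) P2=[3,8,5,5,5,3](0)
Move 7: P1 pit5 -> P1=[5,0,1,0,6,0](6) P2=[3,8,5,5,5,3](0)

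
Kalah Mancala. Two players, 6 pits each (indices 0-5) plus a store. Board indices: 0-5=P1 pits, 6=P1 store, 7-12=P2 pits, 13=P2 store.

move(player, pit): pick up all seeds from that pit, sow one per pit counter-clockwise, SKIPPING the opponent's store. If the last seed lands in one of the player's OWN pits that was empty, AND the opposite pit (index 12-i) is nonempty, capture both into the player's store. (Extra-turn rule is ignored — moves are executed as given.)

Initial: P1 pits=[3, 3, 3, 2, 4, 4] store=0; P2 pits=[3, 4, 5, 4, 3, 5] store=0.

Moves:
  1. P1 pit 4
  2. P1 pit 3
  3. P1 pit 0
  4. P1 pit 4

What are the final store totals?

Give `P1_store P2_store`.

Answer: 7 0

Derivation:
Move 1: P1 pit4 -> P1=[3,3,3,2,0,5](1) P2=[4,5,5,4,3,5](0)
Move 2: P1 pit3 -> P1=[3,3,3,0,1,6](1) P2=[4,5,5,4,3,5](0)
Move 3: P1 pit0 -> P1=[0,4,4,0,1,6](7) P2=[4,5,0,4,3,5](0)
Move 4: P1 pit4 -> P1=[0,4,4,0,0,7](7) P2=[4,5,0,4,3,5](0)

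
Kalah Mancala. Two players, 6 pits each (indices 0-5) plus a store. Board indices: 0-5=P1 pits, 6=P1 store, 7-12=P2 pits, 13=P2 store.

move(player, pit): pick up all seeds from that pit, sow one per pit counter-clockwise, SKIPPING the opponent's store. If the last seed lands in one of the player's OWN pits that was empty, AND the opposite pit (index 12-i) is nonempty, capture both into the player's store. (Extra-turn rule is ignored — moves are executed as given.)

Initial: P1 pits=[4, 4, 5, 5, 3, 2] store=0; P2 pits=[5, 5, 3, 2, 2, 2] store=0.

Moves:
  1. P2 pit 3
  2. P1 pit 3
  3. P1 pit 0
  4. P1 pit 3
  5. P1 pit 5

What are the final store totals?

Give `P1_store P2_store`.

Answer: 2 0

Derivation:
Move 1: P2 pit3 -> P1=[4,4,5,5,3,2](0) P2=[5,5,3,0,3,3](0)
Move 2: P1 pit3 -> P1=[4,4,5,0,4,3](1) P2=[6,6,3,0,3,3](0)
Move 3: P1 pit0 -> P1=[0,5,6,1,5,3](1) P2=[6,6,3,0,3,3](0)
Move 4: P1 pit3 -> P1=[0,5,6,0,6,3](1) P2=[6,6,3,0,3,3](0)
Move 5: P1 pit5 -> P1=[0,5,6,0,6,0](2) P2=[7,7,3,0,3,3](0)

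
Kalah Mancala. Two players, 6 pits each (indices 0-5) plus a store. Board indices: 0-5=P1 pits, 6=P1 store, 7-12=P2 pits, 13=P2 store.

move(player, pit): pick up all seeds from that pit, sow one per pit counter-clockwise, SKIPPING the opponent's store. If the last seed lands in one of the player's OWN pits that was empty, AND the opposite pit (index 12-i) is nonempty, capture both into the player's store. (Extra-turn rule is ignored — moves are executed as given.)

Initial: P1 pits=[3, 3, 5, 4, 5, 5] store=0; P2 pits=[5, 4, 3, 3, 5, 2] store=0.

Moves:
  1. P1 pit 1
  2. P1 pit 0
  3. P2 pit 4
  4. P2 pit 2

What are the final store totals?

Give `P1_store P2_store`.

Answer: 0 1

Derivation:
Move 1: P1 pit1 -> P1=[3,0,6,5,6,5](0) P2=[5,4,3,3,5,2](0)
Move 2: P1 pit0 -> P1=[0,1,7,6,6,5](0) P2=[5,4,3,3,5,2](0)
Move 3: P2 pit4 -> P1=[1,2,8,6,6,5](0) P2=[5,4,3,3,0,3](1)
Move 4: P2 pit2 -> P1=[1,2,8,6,6,5](0) P2=[5,4,0,4,1,4](1)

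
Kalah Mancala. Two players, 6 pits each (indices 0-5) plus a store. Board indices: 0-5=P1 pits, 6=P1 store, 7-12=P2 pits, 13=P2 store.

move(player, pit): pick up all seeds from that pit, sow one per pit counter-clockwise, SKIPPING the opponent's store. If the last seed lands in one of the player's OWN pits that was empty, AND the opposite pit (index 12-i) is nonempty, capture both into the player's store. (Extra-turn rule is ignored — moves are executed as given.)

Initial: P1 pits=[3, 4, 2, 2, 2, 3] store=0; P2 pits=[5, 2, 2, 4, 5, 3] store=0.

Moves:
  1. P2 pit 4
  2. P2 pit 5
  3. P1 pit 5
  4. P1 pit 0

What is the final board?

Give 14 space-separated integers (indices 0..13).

Answer: 0 7 5 3 3 0 8 0 3 2 4 0 0 2

Derivation:
Move 1: P2 pit4 -> P1=[4,5,3,2,2,3](0) P2=[5,2,2,4,0,4](1)
Move 2: P2 pit5 -> P1=[5,6,4,2,2,3](0) P2=[5,2,2,4,0,0](2)
Move 3: P1 pit5 -> P1=[5,6,4,2,2,0](1) P2=[6,3,2,4,0,0](2)
Move 4: P1 pit0 -> P1=[0,7,5,3,3,0](8) P2=[0,3,2,4,0,0](2)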